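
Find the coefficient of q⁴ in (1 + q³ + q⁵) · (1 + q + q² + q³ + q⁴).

(1 + q³ + q⁵) has coefficients 1,0,0,1,0 for degrees 0…4.
(1 + q + q² + q³ + q⁴) has coefficients 1,1,1,1,1 for degrees 0…4.
[q⁴] = 1·1 + 1·1 = 2.

2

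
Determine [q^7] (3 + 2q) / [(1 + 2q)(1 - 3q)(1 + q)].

3404

Partial fractions give a closed form: a_n = (8/5)·(-2)^n + (33/20)·3^n + (-1/4)·(-1)^n.
At n = 7: a_7 = 3404.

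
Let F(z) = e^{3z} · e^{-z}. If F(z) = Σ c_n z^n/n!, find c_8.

The EGF product rule gives c_8 = Σ_{k_1+k_2=8} C(8; k_1,k_2) · ∏ g_i(k_i), where e^{3z} gives (3)^k; e^{-z} gives (-1)^k.
g_1(k) for k = 0…8: 1, 3, 9, 27, 81, 243, 729, 2187, 6561.
g_2(k) for k = 0…8: 1, -1, 1, -1, 1, -1, 1, -1, 1.
c_8 = Σ_k C(8,k)·g_1(k)·g_2(8−k) = 1·1·1 + 8·3·(-1) + 28·9·1 + 56·27·(-1) + 70·81·1 + 56·243·(-1) + 28·729·1 + 8·2187·(-1) + 1·6561·1 = 1 − 24 + 252 − 1512 + 5670 − 13608 + 20412 − 17496 + 6561 = 256.

256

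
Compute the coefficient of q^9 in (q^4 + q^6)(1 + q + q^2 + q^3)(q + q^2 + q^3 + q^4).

6

(q^4 + q^6) has coefficients 0,0,0,0,1,0,1 for degrees 0…6.
(1 + q + q^2 + q^3) has coefficients 1,1,1,1,0,0,0,0,0,0 for degrees 0…9.
Finally multiplying by (q + q^2 + q^3 + q^4), the product of all factors after the first has coefficients 0,1,2,3,4,3,2,1,0,0 for degrees 0…9.
[q^9] = 1·3 + 1·3 = 6.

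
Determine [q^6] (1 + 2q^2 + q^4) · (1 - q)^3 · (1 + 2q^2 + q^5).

14

(1 + 2q^2 + q^4) has coefficients 1,0,2,0,1 for degrees 0…4.
(1 - q)^3 has coefficients 1,-3,3,-1,0,0,0 for degrees 0…6.
Finally multiplying by (1 + 2q^2 + q^5), the product of all factors after the first has coefficients 1,-3,5,-7,6,-1,-3 for degrees 0…6.
[q^6] = 1·(-3) + 2·6 + 1·5 = 14.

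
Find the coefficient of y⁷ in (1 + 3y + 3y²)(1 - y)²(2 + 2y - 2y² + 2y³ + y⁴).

3

(1 + 3y + 3y²) has coefficients 1,3,3 for degrees 0…2.
(1 - y)² has coefficients 1,-2,1,0,0,0,0,0 for degrees 0…7.
Finally multiplying by (2 + 2y - 2y² + 2y³ + y⁴), the product of all factors after the first has coefficients 2,-2,-4,8,-5,0,1,0 for degrees 0…7.
[y⁷] = 1·0 + 3·1 + 3·0 = 3.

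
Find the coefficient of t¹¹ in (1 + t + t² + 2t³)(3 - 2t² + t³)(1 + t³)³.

-8

(1 + t + t² + 2t³) has coefficients 1,1,1,2 for degrees 0…3.
(3 - 2t² + t³) has coefficients 3,0,-2,1,0,0,0,0,0,0,0,0 for degrees 0…11.
Finally multiplying by (1 + t³)³, the product of all factors after the first has coefficients 3,0,-2,10,0,-6,12,0,-6,6,0,-2 for degrees 0…11.
[t¹¹] = 1·(-2) + 1·0 + 1·6 + 2·(-6) = -8.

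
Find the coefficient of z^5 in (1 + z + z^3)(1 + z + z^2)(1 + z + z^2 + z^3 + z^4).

8

(1 + z + z^3) has coefficients 1,1,0,1 for degrees 0…3.
(1 + z + z^2) has coefficients 1,1,1,0,0,0 for degrees 0…5.
Finally multiplying by (1 + z + z^2 + z^3 + z^4), the product of all factors after the first has coefficients 1,2,3,3,3,2 for degrees 0…5.
[z^5] = 1·2 + 1·3 + 1·3 = 8.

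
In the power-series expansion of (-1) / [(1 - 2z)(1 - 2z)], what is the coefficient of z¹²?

-53248

The denominator gives the recurrence a_n = 4a_(n−1) − 4a_(n−2) for n ≥ 2; the numerator fixes a_0 = -1, a_1 = -4.
Iterating: -1, -4, -12, -32, -80, -192, -448, -1024, -2304, -5120, -11264, -24576, -53248, so a_12 = -53248.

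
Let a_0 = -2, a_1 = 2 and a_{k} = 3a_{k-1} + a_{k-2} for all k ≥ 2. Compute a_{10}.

The ordinary generating function has denominator 1 - 3z - z^2.
Iterating the recurrence: a_0,…,a_{10} = -2, 2, 4, 14, 46, 152, 502, 1658, 5476, 18086, 59734.

59734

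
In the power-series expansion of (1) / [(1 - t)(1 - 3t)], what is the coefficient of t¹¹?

Partial fractions give a closed form: a_n = (-1/2)·1^n + (3/2)·3^n.
At n = 11: a_11 = 265720.

265720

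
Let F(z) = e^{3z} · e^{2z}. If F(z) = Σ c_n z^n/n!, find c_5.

The EGF product rule gives c_5 = Σ_{k_1+k_2=5} C(5; k_1,k_2) · ∏ g_i(k_i), where e^{3z} gives (3)^k; e^{2z} gives (2)^k.
g_1(k) for k = 0…5: 1, 3, 9, 27, 81, 243.
g_2(k) for k = 0…5: 1, 2, 4, 8, 16, 32.
c_5 = Σ_k C(5,k)·g_1(k)·g_2(5−k) = 1·1·32 + 5·3·16 + 10·9·8 + 10·27·4 + 5·81·2 + 1·243·1 = 32 + 240 + 720 + 1080 + 810 + 243 = 3125.

3125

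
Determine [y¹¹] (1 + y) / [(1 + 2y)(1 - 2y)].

1024

Partial fractions give a closed form: a_n = (1/4)·(-2)^n + (3/4)·2^n.
At n = 11: a_11 = 1024.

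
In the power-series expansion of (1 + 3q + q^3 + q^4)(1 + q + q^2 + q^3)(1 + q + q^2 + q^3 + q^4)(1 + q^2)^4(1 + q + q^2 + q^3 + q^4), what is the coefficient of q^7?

552

(1 + 3q + q^3 + q^4) has coefficients 1,3,0,1,1 for degrees 0…4.
(1 + q + q^2 + q^3) has coefficients 1,1,1,1,0,0,0,0 for degrees 0…7.
Multiplying by (1 + q + q^2 + q^3 + q^4) gives running coefficients 1,2,3,4,4,3,2,1 for degrees 0…7.
Multiplying by (1 + q^2)^4 gives running coefficients 1,2,7,12,22,31,40,45 for degrees 0…7.
Finally multiplying by (1 + q + q^2 + q^3 + q^4), the product of all factors after the first has coefficients 1,3,10,22,44,74,112,150 for degrees 0…7.
[q^7] = 1·150 + 3·112 + 1·44 + 1·22 = 552.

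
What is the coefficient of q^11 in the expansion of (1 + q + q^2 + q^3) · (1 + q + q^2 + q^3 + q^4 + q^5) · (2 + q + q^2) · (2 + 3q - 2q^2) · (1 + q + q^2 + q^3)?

(1 + q + q^2 + q^3) has coefficients 1,1,1,1 for degrees 0…3.
(1 + q + q^2 + q^3 + q^4 + q^5) has coefficients 1,1,1,1,1,1,0,0,0,0,0,0 for degrees 0…11.
Multiplying by (2 + q + q^2) gives running coefficients 2,3,4,4,4,4,2,1,0,0,0,0 for degrees 0…11.
Multiplying by (2 + 3q - 2q^2) gives running coefficients 4,12,13,14,12,12,8,0,-1,-2,0,0 for degrees 0…11.
Finally multiplying by (1 + q + q^2 + q^3), the product of all factors after the first has coefficients 4,16,29,43,51,51,46,32,19,5,-3,-3 for degrees 0…11.
[q^11] = 1·(-3) + 1·(-3) + 1·5 + 1·19 = 18.

18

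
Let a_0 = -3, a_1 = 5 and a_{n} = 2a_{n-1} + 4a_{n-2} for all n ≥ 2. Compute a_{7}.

The ordinary generating function has denominator 1 - 2x - 4x^2.
Iterating the recurrence: a_0,…,a_{7} = -3, 5, -2, 16, 24, 112, 320, 1088.

1088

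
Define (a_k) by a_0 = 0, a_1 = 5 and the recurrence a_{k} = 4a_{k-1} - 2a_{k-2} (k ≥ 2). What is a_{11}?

1299040

The ordinary generating function has denominator 1 - 4t + 2t^2.
Iterating the recurrence: a_0,…,a_{11} = 0, 5, 20, 70, 240, 820, 2800, 9560, 32640, 111440, 380480, 1299040.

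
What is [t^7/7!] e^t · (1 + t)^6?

37633

The EGF product rule gives c_7 = Σ_{k_1+k_2=7} C(7; k_1,k_2) · ∏ g_i(k_i), where e^t gives (1)^k; (1+t)^6 gives the falling factorial (6)_k.
g_1(k) for k = 0…7: 1, 1, 1, 1, 1, 1, 1, 1.
g_2(k) for k = 0…7: 1, 6, 30, 120, 360, 720, 720, 0.
c_7 = Σ_k C(7,k)·g_1(k)·g_2(7−k) = 7·1·720 + 21·1·720 + 35·1·360 + 35·1·120 + 21·1·30 + 7·1·6 + 1·1·1 = 5040 + 15120 + 12600 + 4200 + 630 + 42 + 1 = 37633.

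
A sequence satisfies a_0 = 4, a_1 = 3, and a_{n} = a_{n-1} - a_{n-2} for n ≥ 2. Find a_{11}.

The ordinary generating function has denominator 1 - x + x^2.
Iterating the recurrence: a_0,…,a_{11} = 4, 3, -1, -4, -3, 1, 4, 3, -1, -4, -3, 1.

1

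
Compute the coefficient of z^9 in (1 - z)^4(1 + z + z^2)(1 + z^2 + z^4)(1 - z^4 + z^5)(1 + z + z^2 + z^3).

8

(1 - z)^4 has coefficients 1,-4,6,-4,1 for degrees 0…4.
(1 + z + z^2) has coefficients 1,1,1,0,0,0,0,0,0,0 for degrees 0…9.
Multiplying by (1 + z^2 + z^4) gives running coefficients 1,1,2,1,2,1,1,0,0,0 for degrees 0…9.
Multiplying by (1 - z^4 + z^5) gives running coefficients 1,1,2,1,1,1,0,1,-1,1 for degrees 0…9.
Finally multiplying by (1 + z + z^2 + z^3), the product of all factors after the first has coefficients 1,2,4,5,5,5,3,3,1,1 for degrees 0…9.
[z^9] = 1·1 − 4·1 + 6·3 − 4·3 + 1·5 = 8.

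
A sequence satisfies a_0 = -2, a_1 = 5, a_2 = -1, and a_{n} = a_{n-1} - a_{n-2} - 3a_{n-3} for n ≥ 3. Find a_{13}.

The ordinary generating function has denominator 1 - z + z^2 + 3z^3.
Iterating the recurrence: a_0,…,a_{13} = -2, 5, -1, 0, -14, -11, 3, 56, 86, 21, -233, -512, -342, 869.

869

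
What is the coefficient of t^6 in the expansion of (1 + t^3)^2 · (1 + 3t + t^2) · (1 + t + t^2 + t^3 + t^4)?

12

(1 + t^3)^2 has coefficients 1,0,0,2,0,0,1 for degrees 0…6.
(1 + 3t + t^2) has coefficients 1,3,1,0,0,0,0 for degrees 0…6.
Finally multiplying by (1 + t + t^2 + t^3 + t^4), the product of all factors after the first has coefficients 1,4,5,5,5,4,1 for degrees 0…6.
[t^6] = 1·1 + 2·5 + 1·1 = 12.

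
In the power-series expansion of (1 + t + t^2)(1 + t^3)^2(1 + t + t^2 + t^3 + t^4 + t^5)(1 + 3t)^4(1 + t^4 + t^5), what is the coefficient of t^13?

(1 + t + t^2) has coefficients 1,1,1 for degrees 0…2.
(1 + t^3)^2 has coefficients 1,0,0,2,0,0,1,0,0,0,0,0,0,0 for degrees 0…13.
Multiplying by (1 + t + t^2 + t^3 + t^4 + t^5) gives running coefficients 1,1,1,3,3,3,3,3,3,1,1,1,0,0 for degrees 0…13.
Multiplying by (1 + 3t)^4 gives running coefficients 1,13,67,177,282,390,606,768,768,766,742,634,417,243 for degrees 0…13.
Finally multiplying by (1 + t^4 + t^5), the product of all factors after the first has coefficients 1,13,67,177,283,404,686,1012,1227,1438,1738,2008,1953,1777 for degrees 0…13.
[t^13] = 1·1777 + 1·1953 + 1·2008 = 5738.

5738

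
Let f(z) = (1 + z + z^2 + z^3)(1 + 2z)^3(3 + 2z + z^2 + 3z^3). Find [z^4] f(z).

172

(1 + z + z^2 + z^3) has coefficients 1,1,1,1 for degrees 0…3.
(1 + 2z)^3 has coefficients 1,6,12,8,0 for degrees 0…4.
Finally multiplying by (3 + 2z + z^2 + 3z^3), the product of all factors after the first has coefficients 3,20,49,57,46 for degrees 0…4.
[z^4] = 1·46 + 1·57 + 1·49 + 1·20 = 172.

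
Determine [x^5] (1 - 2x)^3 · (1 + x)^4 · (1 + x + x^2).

(1 - 2x)^3 has coefficients 1,-6,12,-8 for degrees 0…3.
(1 + x)^4 has coefficients 1,4,6,4,1,0 for degrees 0…5.
Finally multiplying by (1 + x + x^2), the product of all factors after the first has coefficients 1,5,11,14,11,5 for degrees 0…5.
[x^5] = 1·5 − 6·11 + 12·14 − 8·11 = 19.

19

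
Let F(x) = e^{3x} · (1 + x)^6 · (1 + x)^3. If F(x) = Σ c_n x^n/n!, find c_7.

The EGF product rule gives c_7 = Σ_{k_1+k_2+k_3=7} C(7; k_1,k_2,k_3) · ∏ g_i(k_i), where e^{3x} gives (3)^k; (1+x)^6 gives the falling factorial (6)_k; (1+x)^3 gives the falling factorial (3)_k.
g_1(k) for k = 0…7: 1, 3, 9, 27, 81, 243, 729, 2187.
g_2(k) for k = 0…7: 1, 6, 30, 120, 360, 720, 720, 0.
g_3(k) for k = 0…7: 1, 3, 6, 6, 0, 0, 0, 0.
First combine the last two factors: h(k) = Σ_j C(k,j)·g_2(j)·g_3(k−j) for k = 0…7: 1, 9, 72, 504, 3024, 15120, 60480, 181440.
c_7 = Σ_k C(7,k)·g_1(k)·h(7−k) = 1·1·181440 + 7·3·60480 + 21·9·15120 + 35·27·3024 + 35·81·504 + 21·243·72 + 7·729·9 + 1·2187·1 = 181440 + 1270080 + 2857680 + 2857680 + 1428840 + 367416 + 45927 + 2187 = 9011250.

9011250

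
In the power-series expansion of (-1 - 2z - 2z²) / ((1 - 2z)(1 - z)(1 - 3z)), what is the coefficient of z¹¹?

Partial fractions give a closed form: a_n = (10)·2^n + (-5/2)·1^n + (-17/2)·3^n.
At n = 11: a_11 = -1485272.

-1485272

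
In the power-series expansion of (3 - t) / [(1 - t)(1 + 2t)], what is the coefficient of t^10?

The denominator gives the recurrence a_n = −a_(n−1) + 2a_(n−2) for n ≥ 3; the numerator fixes a_0 = 3, a_1 = -4, a_2 = 10.
Iterating: 3, -4, 10, -18, 38, -74, 150, -298, 598, -1194, 2390, so a_10 = 2390.

2390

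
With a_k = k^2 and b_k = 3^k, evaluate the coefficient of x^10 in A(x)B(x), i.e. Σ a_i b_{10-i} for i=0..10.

This is [x^10] in the product of the two ordinary generating functions.
Σ = 0·59049 + 1·19683 + 4·6561 + 9·2187 + 16·729 + 25·243 + 36·81 + 49·27 + 64·9 + 81·3 + 100·1 = 88507.

88507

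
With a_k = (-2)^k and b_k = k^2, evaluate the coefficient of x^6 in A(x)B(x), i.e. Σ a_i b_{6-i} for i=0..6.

This is [x^6] in the product of the two ordinary generating functions.
Σ = 1·36 − 2·25 + 4·16 − 8·9 + 16·4 − 32·1 + 64·0 = 10.

10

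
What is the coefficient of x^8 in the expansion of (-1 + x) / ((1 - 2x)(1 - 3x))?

-12866

The denominator gives the recurrence a_n = 5a_(n−1) − 6a_(n−2) for n ≥ 3; the numerator fixes a_0 = -1, a_1 = -4, a_2 = -14.
Iterating: -1, -4, -14, -46, -146, -454, -1394, -4246, -12866, so a_8 = -12866.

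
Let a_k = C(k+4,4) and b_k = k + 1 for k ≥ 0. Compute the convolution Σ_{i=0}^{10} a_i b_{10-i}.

8008

Write out a_i and b_{10-i} for i = 0,…,10 and sum the products.
Σ = 1·11 + 5·10 + 15·9 + 35·8 + 70·7 + 126·6 + 210·5 + 330·4 + 495·3 + 715·2 + 1001·1 = 8008.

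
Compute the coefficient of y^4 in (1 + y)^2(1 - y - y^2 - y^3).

(1 + y)^2 has coefficients 1,2,1 for degrees 0…2.
(1 - y - y^2 - y^3) has coefficients 1,-1,-1,-1,0 for degrees 0…4.
[y^4] = 1·0 + 2·(-1) + 1·(-1) = -3.

-3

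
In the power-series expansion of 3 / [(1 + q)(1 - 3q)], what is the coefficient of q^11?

Partial fractions give a closed form: a_n = (3/4)·(-1)^n + (9/4)·3^n.
At n = 11: a_11 = 398580.

398580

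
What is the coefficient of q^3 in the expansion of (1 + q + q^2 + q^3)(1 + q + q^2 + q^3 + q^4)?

(1 + q + q^2 + q^3) has coefficients 1,1,1,1 for degrees 0…3.
(1 + q + q^2 + q^3 + q^4) has coefficients 1,1,1,1 for degrees 0…3.
[q^3] = 1·1 + 1·1 + 1·1 + 1·1 = 4.

4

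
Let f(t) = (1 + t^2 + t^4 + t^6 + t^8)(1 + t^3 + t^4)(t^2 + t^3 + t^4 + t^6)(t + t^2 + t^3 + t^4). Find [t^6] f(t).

6

(1 + t^2 + t^4 + t^6 + t^8) has coefficients 1,0,1,0,1,0,1 for degrees 0…6.
(1 + t^3 + t^4) has coefficients 1,0,0,1,1,0,0 for degrees 0…6.
Multiplying by (t^2 + t^3 + t^4 + t^6) gives running coefficients 0,0,1,1,1,1,3 for degrees 0…6.
Finally multiplying by (t + t^2 + t^3 + t^4), the product of all factors after the first has coefficients 0,0,0,1,2,3,4 for degrees 0…6.
[t^6] = 1·4 + 1·2 + 1·0 + 1·0 = 6.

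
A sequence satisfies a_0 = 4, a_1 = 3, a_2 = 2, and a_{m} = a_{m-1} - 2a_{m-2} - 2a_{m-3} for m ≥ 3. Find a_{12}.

The ordinary generating function has denominator 1 - x + 2x^2 + 2x^3.
Iterating the recurrence: a_0,…,a_{12} = 4, 3, 2, -12, -22, -2, 66, 114, -14, -374, -574, 202, 2098.

2098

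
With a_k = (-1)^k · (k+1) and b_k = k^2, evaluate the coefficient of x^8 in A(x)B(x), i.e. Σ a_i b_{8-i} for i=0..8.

20

This is [x^8] in the product of the two ordinary generating functions.
Σ = 1·64 − 2·49 + 3·36 − 4·25 + 5·16 − 6·9 + 7·4 − 8·1 + 9·0 = 20.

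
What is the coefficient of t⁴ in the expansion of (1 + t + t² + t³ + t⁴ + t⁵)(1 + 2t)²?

(1 + t + t² + t³ + t⁴ + t⁵) has coefficients 1,1,1,1,1 for degrees 0…4.
(1 + 2t)² has coefficients 1,4,4,0,0 for degrees 0…4.
[t⁴] = 1·0 + 1·0 + 1·4 + 1·4 + 1·1 = 9.

9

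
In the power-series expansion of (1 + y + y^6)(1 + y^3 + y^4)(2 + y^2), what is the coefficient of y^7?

1

(1 + y + y^6) has coefficients 1,1,0,0,0,0,1 for degrees 0…6.
(1 + y^3 + y^4) has coefficients 1,0,0,1,1,0,0,0 for degrees 0…7.
Finally multiplying by (2 + y^2), the product of all factors after the first has coefficients 2,0,1,2,2,1,1,0 for degrees 0…7.
[y^7] = 1·0 + 1·1 + 1·0 = 1.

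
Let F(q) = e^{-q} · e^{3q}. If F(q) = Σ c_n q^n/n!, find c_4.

16

The EGF product rule gives c_4 = Σ_{k_1+k_2=4} C(4; k_1,k_2) · ∏ g_i(k_i), where e^{-q} gives (-1)^k; e^{3q} gives (3)^k.
g_1(k) for k = 0…4: 1, -1, 1, -1, 1.
g_2(k) for k = 0…4: 1, 3, 9, 27, 81.
c_4 = Σ_k C(4,k)·g_1(k)·g_2(4−k) = 1·1·81 + 4·(-1)·27 + 6·1·9 + 4·(-1)·3 + 1·1·1 = 81 − 108 + 54 − 12 + 1 = 16.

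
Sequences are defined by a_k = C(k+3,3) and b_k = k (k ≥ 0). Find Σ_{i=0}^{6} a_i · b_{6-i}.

252

The convolution is the t^6 coefficient of A(t)B(t).
Σ = 1·6 + 4·5 + 10·4 + 20·3 + 35·2 + 56·1 + 84·0 = 252.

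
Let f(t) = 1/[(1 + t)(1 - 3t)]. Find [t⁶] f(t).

547

Partial fractions give a closed form: a_n = (1/4)·(-1)^n + (3/4)·3^n.
At n = 6: a_6 = 547.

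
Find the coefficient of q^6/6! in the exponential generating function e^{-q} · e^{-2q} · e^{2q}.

The EGF product rule gives c_6 = Σ_{k_1+k_2+k_3=6} C(6; k_1,k_2,k_3) · ∏ g_i(k_i), where e^{-q} gives (-1)^k; e^{-2q} gives (-2)^k; e^{2q} gives (2)^k.
g_1(k) for k = 0…6: 1, -1, 1, -1, 1, -1, 1.
g_2(k) for k = 0…6: 1, -2, 4, -8, 16, -32, 64.
g_3(k) for k = 0…6: 1, 2, 4, 8, 16, 32, 64.
First combine the last two factors: h(k) = Σ_j C(k,j)·g_2(j)·g_3(k−j) for k = 0…6: 1, 0, 0, 0, 0, 0, 0.
c_6 = Σ_k C(6,k)·g_1(k)·h(6−k) = 1·1·1 = 1.

1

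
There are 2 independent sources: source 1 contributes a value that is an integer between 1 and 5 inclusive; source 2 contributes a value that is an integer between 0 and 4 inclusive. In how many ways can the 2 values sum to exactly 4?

4

The generating function for the choices is (q + q^2 + q^3 + q^4 + q^5)·(1 + q + q^2 + q^3 + q^4); the count is [q^4].
(q + q^2 + q^3 + q^4 + q^5) has coefficients 0,1,1,1,1 for degrees 0…4.
(1 + q + q^2 + q^3 + q^4) has coefficients 1,1,1,1,1 for degrees 0…4.
[q^4] = 1·1 + 1·1 + 1·1 + 1·1 = 4.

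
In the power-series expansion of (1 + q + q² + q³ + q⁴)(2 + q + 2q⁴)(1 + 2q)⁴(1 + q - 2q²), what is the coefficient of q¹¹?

-112

(1 + q + q² + q³ + q⁴) has coefficients 1,1,1,1,1 for degrees 0…4.
(2 + q + 2q⁴) has coefficients 2,1,0,0,2,0,0,0,0,0,0,0 for degrees 0…11.
Multiplying by (1 + 2q)⁴ gives running coefficients 2,17,56,88,66,32,48,64,32,0,0,0 for degrees 0…11.
Finally multiplying by (1 + q - 2q²), the product of all factors after the first has coefficients 2,19,69,110,42,-78,-52,48,0,-96,-64,0 for degrees 0…11.
[q¹¹] = 1·0 + 1·(-64) + 1·(-96) + 1·0 + 1·48 = -112.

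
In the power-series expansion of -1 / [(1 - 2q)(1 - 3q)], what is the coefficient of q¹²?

-1586131

Partial fractions give a closed form: a_n = (2)·2^n + (-3)·3^n.
At n = 12: a_12 = -1586131.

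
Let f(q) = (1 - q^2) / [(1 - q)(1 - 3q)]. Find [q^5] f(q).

The denominator gives the recurrence a_n = 4a_(n−1) − 3a_(n−2) for n ≥ 3; the numerator fixes a_0 = 1, a_1 = 4, a_2 = 12.
Iterating: 1, 4, 12, 36, 108, 324, so a_5 = 324.

324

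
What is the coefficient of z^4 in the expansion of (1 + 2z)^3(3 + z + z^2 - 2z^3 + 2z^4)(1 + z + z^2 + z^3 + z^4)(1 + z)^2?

390

(1 + 2z)^3 has coefficients 1,6,12,8 for degrees 0…3.
(3 + z + z^2 - 2z^3 + 2z^4) has coefficients 3,1,1,-2,2 for degrees 0…4.
Multiplying by (1 + z + z^2 + z^3 + z^4) gives running coefficients 3,4,5,3,5 for degrees 0…4.
Finally multiplying by (1 + z)^2, the product of all factors after the first has coefficients 3,10,16,17,16 for degrees 0…4.
[z^4] = 1·16 + 6·17 + 12·16 + 8·10 = 390.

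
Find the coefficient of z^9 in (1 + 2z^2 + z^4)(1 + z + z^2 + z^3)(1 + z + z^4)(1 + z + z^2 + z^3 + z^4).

26

(1 + 2z^2 + z^4) has coefficients 1,0,2,0,1 for degrees 0…4.
(1 + z + z^2 + z^3) has coefficients 1,1,1,1,0,0,0,0,0,0 for degrees 0…9.
Multiplying by (1 + z + z^4) gives running coefficients 1,2,2,2,2,1,1,1,0,0 for degrees 0…9.
Finally multiplying by (1 + z + z^2 + z^3 + z^4), the product of all factors after the first has coefficients 1,3,5,7,9,9,8,7,5,3 for degrees 0…9.
[z^9] = 1·3 + 2·7 + 1·9 = 26.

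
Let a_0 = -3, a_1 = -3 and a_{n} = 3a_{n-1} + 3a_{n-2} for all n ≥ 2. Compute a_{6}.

-3483

The ordinary generating function has denominator 1 - 3q - 3q^2.
Iterating the recurrence: a_0,…,a_{6} = -3, -3, -18, -63, -243, -918, -3483.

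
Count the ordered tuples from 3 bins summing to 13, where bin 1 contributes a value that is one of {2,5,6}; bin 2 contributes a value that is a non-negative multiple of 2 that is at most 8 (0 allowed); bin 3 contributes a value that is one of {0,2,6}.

3

The generating function for the choices is (x^2 + x^5 + x^6)·(1 + x^2 + x^4 + x^6 + x^8)·(1 + x^2 + x^6); the count is [x^13].
(x^2 + x^5 + x^6) has coefficients 0,0,1,0,0,1,1 for degrees 0…6.
(1 + x^2 + x^4 + x^6 + x^8) has coefficients 1,0,1,0,1,0,1,0,1,0,0,0,0,0 for degrees 0…13.
Finally multiplying by (1 + x^2 + x^6), the product of all factors after the first has coefficients 1,0,2,0,2,0,3,0,3,0,2,0,1,0 for degrees 0…13.
[x^13] = 1·0 + 1·3 + 1·0 = 3.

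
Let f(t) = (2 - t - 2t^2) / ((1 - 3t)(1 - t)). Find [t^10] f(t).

127940

The denominator gives the recurrence a_n = 4a_(n−1) − 3a_(n−2) for n ≥ 3; the numerator fixes a_0 = 2, a_1 = 7, a_2 = 20.
Iterating: 2, 7, 20, 59, 176, 527, 1580, 4739, 14216, 42647, 127940, so a_10 = 127940.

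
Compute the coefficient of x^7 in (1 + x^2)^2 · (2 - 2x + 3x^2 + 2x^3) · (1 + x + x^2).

(1 + x^2)^2 has coefficients 1,0,2,0,1 for degrees 0…4.
(2 - 2x + 3x^2 + 2x^3) has coefficients 2,-2,3,2,0,0,0,0 for degrees 0…7.
Finally multiplying by (1 + x + x^2), the product of all factors after the first has coefficients 2,0,3,3,5,2,0,0 for degrees 0…7.
[x^7] = 1·0 + 2·2 + 1·3 = 7.

7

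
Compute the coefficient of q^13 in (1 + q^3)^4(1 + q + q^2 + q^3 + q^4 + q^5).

5

(1 + q^3)^4 has coefficients 1,0,0,4,0,0,6,0,0,4,0,0,1 for degrees 0…12.
(1 + q + q^2 + q^3 + q^4 + q^5) has coefficients 1,1,1,1,1,1,0,0,0,0,0,0,0,0 for degrees 0…13.
[q^13] = 1·0 + 4·0 + 6·0 + 4·1 + 1·1 = 5.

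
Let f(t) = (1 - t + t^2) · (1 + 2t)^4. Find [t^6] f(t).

(1 - t + t^2) has coefficients 1,-1,1 for degrees 0…2.
(1 + 2t)^4 has coefficients 1,8,24,32,16,0,0 for degrees 0…6.
[t^6] = 1·0 − 1·0 + 1·16 = 16.

16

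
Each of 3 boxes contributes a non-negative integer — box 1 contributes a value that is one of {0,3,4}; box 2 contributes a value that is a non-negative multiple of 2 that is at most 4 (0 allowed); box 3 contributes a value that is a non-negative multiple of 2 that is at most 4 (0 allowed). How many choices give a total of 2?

2

The generating function for the choices is (1 + z^3 + z^4)·(1 + z^2 + z^4)·(1 + z^2 + z^4); the count is [z^2].
(1 + z^3 + z^4) has coefficients 1,0,0 for degrees 0…2.
(1 + z^2 + z^4) has coefficients 1,0,1 for degrees 0…2.
Finally multiplying by (1 + z^2 + z^4), the product of all factors after the first has coefficients 1,0,2 for degrees 0…2.
[z^2] = 1·2 = 2.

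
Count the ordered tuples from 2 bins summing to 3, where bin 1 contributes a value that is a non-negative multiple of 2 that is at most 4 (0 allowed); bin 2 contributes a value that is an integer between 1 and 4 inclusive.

2

The generating function for the choices is (1 + y^2 + y^4)·(y + y^2 + y^3 + y^4); the count is [y^3].
(1 + y^2 + y^4) has coefficients 1,0,1,0 for degrees 0…3.
(y + y^2 + y^3 + y^4) has coefficients 0,1,1,1 for degrees 0…3.
[y^3] = 1·1 + 1·1 = 2.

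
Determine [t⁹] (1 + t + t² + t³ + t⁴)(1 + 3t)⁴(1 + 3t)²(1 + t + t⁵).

7498

(1 + t + t² + t³ + t⁴) has coefficients 1,1,1,1,1 for degrees 0…4.
(1 + 3t)⁴ has coefficients 1,12,54,108,81,0,0,0,0,0 for degrees 0…9.
Multiplying by (1 + 3t)² gives running coefficients 1,18,135,540,1215,1458,729,0,0,0 for degrees 0…9.
Finally multiplying by (1 + t + t⁵), the product of all factors after the first has coefficients 1,19,153,675,1755,2674,2205,864,540,1215 for degrees 0…9.
[t⁹] = 1·1215 + 1·540 + 1·864 + 1·2205 + 1·2674 = 7498.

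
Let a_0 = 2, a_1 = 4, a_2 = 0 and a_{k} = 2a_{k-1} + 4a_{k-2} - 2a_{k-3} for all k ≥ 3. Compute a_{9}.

6384

The ordinary generating function has denominator 1 - 2q - 4q^2 + 2q^3.
Iterating the recurrence: a_0,…,a_{9} = 2, 4, 0, 12, 16, 80, 200, 688, 2016, 6384.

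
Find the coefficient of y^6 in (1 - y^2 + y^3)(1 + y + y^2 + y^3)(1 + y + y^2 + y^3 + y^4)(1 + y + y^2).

7

(1 - y^2 + y^3) has coefficients 1,0,-1,1 for degrees 0…3.
(1 + y + y^2 + y^3) has coefficients 1,1,1,1,0,0,0 for degrees 0…6.
Multiplying by (1 + y + y^2 + y^3 + y^4) gives running coefficients 1,2,3,4,4,3,2 for degrees 0…6.
Finally multiplying by (1 + y + y^2), the product of all factors after the first has coefficients 1,3,6,9,11,11,9 for degrees 0…6.
[y^6] = 1·9 − 1·11 + 1·9 = 7.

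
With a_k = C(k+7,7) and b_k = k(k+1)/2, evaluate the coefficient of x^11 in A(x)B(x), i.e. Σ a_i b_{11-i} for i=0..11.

184756

This is [x^11] in the product of the two ordinary generating functions.
Σ = 1·66 + 8·55 + 36·45 + 120·36 + 330·28 + 792·21 + 1716·15 + 3432·10 + 6435·6 + 11440·3 + 19448·1 + 31824·0 = 184756.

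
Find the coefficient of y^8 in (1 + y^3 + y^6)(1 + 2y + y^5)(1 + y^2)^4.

18

(1 + y^3 + y^6) has coefficients 1,0,0,1,0,0,1 for degrees 0…6.
(1 + 2y + y^5) has coefficients 1,2,0,0,0,1,0,0,0 for degrees 0…8.
Finally multiplying by (1 + y^2)^4, the product of all factors after the first has coefficients 1,2,4,8,6,13,4,12,1 for degrees 0…8.
[y^8] = 1·1 + 1·13 + 1·4 = 18.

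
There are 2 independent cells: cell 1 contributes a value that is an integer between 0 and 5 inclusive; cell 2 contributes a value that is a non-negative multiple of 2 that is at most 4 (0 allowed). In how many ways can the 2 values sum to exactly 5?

3

The generating function for the choices is (1 + q + q² + q³ + q⁴ + q⁵)·(1 + q² + q⁴); the count is [q⁵].
(1 + q + q² + q³ + q⁴ + q⁵) has coefficients 1,1,1,1,1,1 for degrees 0…5.
(1 + q² + q⁴) has coefficients 1,0,1,0,1,0 for degrees 0…5.
[q⁵] = 1·0 + 1·1 + 1·0 + 1·1 + 1·0 + 1·1 = 3.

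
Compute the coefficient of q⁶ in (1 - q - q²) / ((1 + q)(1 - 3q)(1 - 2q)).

Partial fractions give a closed form: a_n = (1/12)·(-1)^n + (5/4)·3^n + (-1/3)·2^n.
At n = 6: a_6 = 890.

890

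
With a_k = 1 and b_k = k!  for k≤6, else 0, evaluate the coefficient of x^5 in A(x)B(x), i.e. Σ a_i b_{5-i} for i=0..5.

Write out a_i and b_{5-i} for i = 0,…,5 and sum the products.
Σ = 1·120 + 1·24 + 1·6 + 1·2 + 1·1 + 1·1 = 154.

154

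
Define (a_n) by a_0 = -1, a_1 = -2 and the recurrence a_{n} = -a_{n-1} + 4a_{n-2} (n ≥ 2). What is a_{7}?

-102

The ordinary generating function has denominator 1 + y - 4y^2.
Iterating the recurrence: a_0,…,a_{7} = -1, -2, -2, -6, -2, -22, 14, -102.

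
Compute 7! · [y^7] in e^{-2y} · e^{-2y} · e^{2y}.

-128

The EGF product rule gives c_7 = Σ_{k_1+k_2+k_3=7} C(7; k_1,k_2,k_3) · ∏ g_i(k_i), where e^{-2y} gives (-2)^k; e^{-2y} gives (-2)^k; e^{2y} gives (2)^k.
g_1(k) for k = 0…7: 1, -2, 4, -8, 16, -32, 64, -128.
g_2(k) for k = 0…7: 1, -2, 4, -8, 16, -32, 64, -128.
g_3(k) for k = 0…7: 1, 2, 4, 8, 16, 32, 64, 128.
First combine the last two factors: h(k) = Σ_j C(k,j)·g_2(j)·g_3(k−j) for k = 0…7: 1, 0, 0, 0, 0, 0, 0, 0.
c_7 = Σ_k C(7,k)·g_1(k)·h(7−k) = 1·(-128)·1 = -128.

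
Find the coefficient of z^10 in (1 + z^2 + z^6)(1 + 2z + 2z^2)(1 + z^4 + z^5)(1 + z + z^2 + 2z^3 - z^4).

17

(1 + z^2 + z^6) has coefficients 1,0,1,0,0,0,1 for degrees 0…6.
(1 + 2z + 2z^2) has coefficients 1,2,2,0,0,0,0,0,0,0,0 for degrees 0…10.
Multiplying by (1 + z^4 + z^5) gives running coefficients 1,2,2,0,1,3,4,2,0,0,0 for degrees 0…10.
Finally multiplying by (1 + z + z^2 + 2z^3 - z^4), the product of all factors after the first has coefficients 1,3,5,6,6,6,6,11,11,7,0 for degrees 0…10.
[z^10] = 1·0 + 1·11 + 1·6 = 17.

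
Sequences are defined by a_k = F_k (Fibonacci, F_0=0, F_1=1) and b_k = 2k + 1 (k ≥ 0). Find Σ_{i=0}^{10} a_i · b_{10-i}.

585

The convolution is the x^10 coefficient of A(x)B(x).
Σ = 0·21 + 1·19 + 1·17 + 2·15 + 3·13 + 5·11 + 8·9 + 13·7 + 21·5 + 34·3 + 55·1 = 585.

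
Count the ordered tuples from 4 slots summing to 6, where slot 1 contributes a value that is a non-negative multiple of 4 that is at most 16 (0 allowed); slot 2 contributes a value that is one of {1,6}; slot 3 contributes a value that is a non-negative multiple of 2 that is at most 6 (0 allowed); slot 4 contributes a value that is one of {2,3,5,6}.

The generating function for the choices is (1 + z^4 + z^8 + z^12 + z^16)·(z + z^6)·(1 + z^2 + z^4 + z^6)·(z^2 + z^3 + z^5 + z^6); the count is [z^6].
(1 + z^4 + z^8 + z^12 + z^16) has coefficients 1,0,0,0,1,0,0 for degrees 0…6.
(z + z^6) has coefficients 0,1,0,0,0,0,1 for degrees 0…6.
Multiplying by (1 + z^2 + z^4 + z^6) gives running coefficients 0,1,0,1,0,1,1 for degrees 0…6.
Finally multiplying by (z^2 + z^3 + z^5 + z^6), the product of all factors after the first has coefficients 0,0,0,1,1,1,2 for degrees 0…6.
[z^6] = 1·2 + 1·0 = 2.

2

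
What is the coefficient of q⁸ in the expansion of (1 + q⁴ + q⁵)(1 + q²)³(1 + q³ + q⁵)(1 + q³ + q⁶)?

12

(1 + q⁴ + q⁵) has coefficients 1,0,0,0,1,1 for degrees 0…5.
(1 + q²)³ has coefficients 1,0,3,0,3,0,1,0,0 for degrees 0…8.
Multiplying by (1 + q³ + q⁵) gives running coefficients 1,0,3,1,3,4,1,6,0 for degrees 0…8.
Finally multiplying by (1 + q³ + q⁶), the product of all factors after the first has coefficients 1,0,3,2,3,7,3,9,7 for degrees 0…8.
[q⁸] = 1·7 + 1·3 + 1·2 = 12.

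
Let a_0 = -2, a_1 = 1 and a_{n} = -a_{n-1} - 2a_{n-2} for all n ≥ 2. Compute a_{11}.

The ordinary generating function has denominator 1 + q + 2q^2.
Iterating the recurrence: a_0,…,a_{11} = -2, 1, 3, -5, -1, 11, -9, -13, 31, -5, -57, 67.

67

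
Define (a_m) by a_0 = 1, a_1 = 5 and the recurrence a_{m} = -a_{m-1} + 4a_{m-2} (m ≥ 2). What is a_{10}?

The ordinary generating function has denominator 1 + z - 4z^2.
Iterating the recurrence: a_0,…,a_{10} = 1, 5, -1, 21, -25, 109, -209, 645, -1481, 4061, -9985.

-9985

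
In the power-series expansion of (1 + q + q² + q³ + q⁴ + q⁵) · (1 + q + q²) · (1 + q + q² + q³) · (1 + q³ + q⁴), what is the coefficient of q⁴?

(1 + q + q² + q³ + q⁴ + q⁵) has coefficients 1,1,1,1,1 for degrees 0…4.
(1 + q + q²) has coefficients 1,1,1,0,0 for degrees 0…4.
Multiplying by (1 + q + q² + q³) gives running coefficients 1,2,3,3,2 for degrees 0…4.
Finally multiplying by (1 + q³ + q⁴), the product of all factors after the first has coefficients 1,2,3,4,5 for degrees 0…4.
[q⁴] = 1·5 + 1·4 + 1·3 + 1·2 + 1·1 = 15.

15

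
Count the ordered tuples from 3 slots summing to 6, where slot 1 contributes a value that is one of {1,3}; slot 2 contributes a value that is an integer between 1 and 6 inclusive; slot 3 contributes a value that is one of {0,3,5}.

3

The generating function for the choices is (q + q^3)·(q + q^2 + q^3 + q^4 + q^5 + q^6)·(1 + q^3 + q^5); the count is [q^6].
(q + q^3) has coefficients 0,1,0,1 for degrees 0…3.
(q + q^2 + q^3 + q^4 + q^5 + q^6) has coefficients 0,1,1,1,1,1,1 for degrees 0…6.
Finally multiplying by (1 + q^3 + q^5), the product of all factors after the first has coefficients 0,1,1,1,2,2,3 for degrees 0…6.
[q^6] = 1·2 + 1·1 = 3.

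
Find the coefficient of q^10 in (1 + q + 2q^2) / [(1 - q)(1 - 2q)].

4092

The denominator gives the recurrence a_n = 3a_(n−1) − 2a_(n−2) for n ≥ 3; the numerator fixes a_0 = 1, a_1 = 4, a_2 = 12.
Iterating: 1, 4, 12, 28, 60, 124, 252, 508, 1020, 2044, 4092, so a_10 = 4092.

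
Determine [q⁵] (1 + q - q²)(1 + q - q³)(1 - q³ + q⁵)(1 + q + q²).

-4

(1 + q - q²) has coefficients 1,1,-1 for degrees 0…2.
(1 + q - q³) has coefficients 1,1,0,-1,0,0 for degrees 0…5.
Multiplying by (1 - q³ + q⁵) gives running coefficients 1,1,0,-2,-1,1 for degrees 0…5.
Finally multiplying by (1 + q + q²), the product of all factors after the first has coefficients 1,2,2,-1,-3,-2 for degrees 0…5.
[q⁵] = 1·(-2) + 1·(-3) − 1·(-1) = -4.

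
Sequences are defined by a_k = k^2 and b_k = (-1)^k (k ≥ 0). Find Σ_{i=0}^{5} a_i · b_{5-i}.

This is [x^5] in the product of the two ordinary generating functions.
Σ = 0·(-1) + 1·1 + 4·(-1) + 9·1 + 16·(-1) + 25·1 = 15.

15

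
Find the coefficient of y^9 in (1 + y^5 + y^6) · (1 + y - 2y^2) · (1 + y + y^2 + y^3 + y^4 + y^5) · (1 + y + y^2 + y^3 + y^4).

(1 + y^5 + y^6) has coefficients 1,0,0,0,0,1,1 for degrees 0…6.
(1 + y - 2y^2) has coefficients 1,1,-2,0,0,0,0,0,0,0 for degrees 0…9.
Multiplying by (1 + y + y^2 + y^3 + y^4 + y^5) gives running coefficients 1,2,0,0,0,0,-1,-2,0,0 for degrees 0…9.
Finally multiplying by (1 + y + y^2 + y^3 + y^4), the product of all factors after the first has coefficients 1,3,3,3,3,2,-1,-3,-3,-3 for degrees 0…9.
[y^9] = 1·(-3) + 1·3 + 1·3 = 3.

3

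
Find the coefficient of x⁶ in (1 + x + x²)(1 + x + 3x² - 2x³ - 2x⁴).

-2

(1 + x + x²) has coefficients 1,1,1 for degrees 0…2.
(1 + x + 3x² - 2x³ - 2x⁴) has coefficients 1,1,3,-2,-2,0,0 for degrees 0…6.
[x⁶] = 1·0 + 1·0 + 1·(-2) = -2.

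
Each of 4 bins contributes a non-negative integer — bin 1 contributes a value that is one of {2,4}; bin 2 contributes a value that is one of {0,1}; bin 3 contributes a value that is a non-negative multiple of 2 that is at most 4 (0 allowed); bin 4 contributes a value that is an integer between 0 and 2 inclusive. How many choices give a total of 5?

5

The generating function for the choices is (z^2 + z^4)·(1 + z)·(1 + z^2 + z^4)·(1 + z + z^2); the count is [z^5].
(z^2 + z^4) has coefficients 0,0,1,0,1 for degrees 0…4.
(1 + z) has coefficients 1,1,0,0,0,0 for degrees 0…5.
Multiplying by (1 + z^2 + z^4) gives running coefficients 1,1,1,1,1,1 for degrees 0…5.
Finally multiplying by (1 + z + z^2), the product of all factors after the first has coefficients 1,2,3,3,3,3 for degrees 0…5.
[z^5] = 1·3 + 1·2 = 5.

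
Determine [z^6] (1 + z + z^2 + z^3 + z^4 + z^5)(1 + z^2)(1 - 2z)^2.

1

(1 + z + z^2 + z^3 + z^4 + z^5) has coefficients 1,1,1,1,1,1 for degrees 0…5.
(1 + z^2) has coefficients 1,0,1,0,0,0,0 for degrees 0…6.
Finally multiplying by (1 - 2z)^2, the product of all factors after the first has coefficients 1,-4,5,-4,4,0,0 for degrees 0…6.
[z^6] = 1·0 + 1·0 + 1·4 + 1·(-4) + 1·5 + 1·(-4) = 1.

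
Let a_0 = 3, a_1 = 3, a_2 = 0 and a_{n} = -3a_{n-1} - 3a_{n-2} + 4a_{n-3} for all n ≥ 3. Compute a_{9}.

327

The ordinary generating function has denominator 1 + 3z + 3z^2 - 4z^3.
Iterating the recurrence: a_0,…,a_{9} = 3, 3, 0, 3, 3, -18, 57, -105, 72, 327.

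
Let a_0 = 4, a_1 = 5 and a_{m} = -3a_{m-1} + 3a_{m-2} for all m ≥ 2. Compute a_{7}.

The ordinary generating function has denominator 1 + 3y - 3y^2.
Iterating the recurrence: a_0,…,a_{7} = 4, 5, -3, 24, -81, 315, -1188, 4509.

4509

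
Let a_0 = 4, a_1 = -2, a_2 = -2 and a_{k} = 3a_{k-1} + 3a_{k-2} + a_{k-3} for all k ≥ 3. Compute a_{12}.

The ordinary generating function has denominator 1 - 3x - 3x^2 - x^3.
Iterating the recurrence: a_0,…,a_{12} = 4, -2, -2, -8, -32, -122, -470, -1808, -6956, -26762, -102962, -396128, -1524032.

-1524032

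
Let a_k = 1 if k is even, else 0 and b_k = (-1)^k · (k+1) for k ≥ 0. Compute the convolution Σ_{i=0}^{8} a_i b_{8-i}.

Write out a_i and b_{8-i} for i = 0,…,8 and sum the products.
Σ = 1·9 + 0·(-8) + 1·7 + 0·(-6) + 1·5 + 0·(-4) + 1·3 + 0·(-2) + 1·1 = 25.

25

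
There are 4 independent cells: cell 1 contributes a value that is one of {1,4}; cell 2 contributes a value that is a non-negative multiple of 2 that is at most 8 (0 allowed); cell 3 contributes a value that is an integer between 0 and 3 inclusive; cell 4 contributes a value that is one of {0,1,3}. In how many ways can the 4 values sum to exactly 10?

The generating function for the choices is (x + x⁴)·(1 + x² + x⁴ + x⁶ + x⁸)·(1 + x + x² + x³)·(1 + x + x³); the count is [x¹⁰].
(x + x⁴) has coefficients 0,1,0,0,1 for degrees 0…4.
(1 + x² + x⁴ + x⁶ + x⁸) has coefficients 1,0,1,0,1,0,1,0,1,0,0 for degrees 0…10.
Multiplying by (1 + x + x² + x³) gives running coefficients 1,1,2,2,2,2,2,2,2,2,1 for degrees 0…10.
Finally multiplying by (1 + x + x³), the product of all factors after the first has coefficients 1,2,3,5,5,6,6,6,6,6,5 for degrees 0…10.
[x¹⁰] = 1·6 + 1·6 = 12.

12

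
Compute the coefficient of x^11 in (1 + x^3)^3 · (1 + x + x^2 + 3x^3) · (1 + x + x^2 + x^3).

15

(1 + x^3)^3 has coefficients 1,0,0,3,0,0,3,0,0,1 for degrees 0…9.
(1 + x + x^2 + 3x^3) has coefficients 1,1,1,3,0,0,0,0,0,0,0,0 for degrees 0…11.
Finally multiplying by (1 + x + x^2 + x^3), the product of all factors after the first has coefficients 1,2,3,6,5,4,3,0,0,0,0,0 for degrees 0…11.
[x^11] = 1·0 + 3·0 + 3·4 + 1·3 = 15.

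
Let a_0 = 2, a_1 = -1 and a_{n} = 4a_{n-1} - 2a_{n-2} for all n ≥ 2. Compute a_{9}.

The ordinary generating function has denominator 1 - 4z + 2z^2.
Iterating the recurrence: a_0,…,a_{9} = 2, -1, -8, -30, -104, -356, -1216, -4152, -14176, -48400.

-48400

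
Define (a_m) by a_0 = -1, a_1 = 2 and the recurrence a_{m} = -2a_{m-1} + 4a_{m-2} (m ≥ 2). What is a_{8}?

The ordinary generating function has denominator 1 + 2z - 4z^2.
Iterating the recurrence: a_0,…,a_{8} = -1, 2, -8, 24, -80, 256, -832, 2688, -8704.

-8704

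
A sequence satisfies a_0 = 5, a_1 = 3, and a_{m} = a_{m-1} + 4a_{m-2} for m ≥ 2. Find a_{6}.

775

The ordinary generating function has denominator 1 - x - 4x^2.
Iterating the recurrence: a_0,…,a_{6} = 5, 3, 23, 35, 127, 267, 775.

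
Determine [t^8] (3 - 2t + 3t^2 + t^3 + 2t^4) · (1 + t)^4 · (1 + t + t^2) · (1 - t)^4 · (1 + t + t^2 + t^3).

2

(3 - 2t + 3t^2 + t^3 + 2t^4) has coefficients 3,-2,3,1,2 for degrees 0…4.
(1 + t)^4 has coefficients 1,4,6,4,1,0,0,0,0 for degrees 0…8.
Multiplying by (1 + t + t^2) gives running coefficients 1,5,11,14,11,5,1,0,0 for degrees 0…8.
Multiplying by (1 - t)^4 gives running coefficients 1,1,-3,-4,2,6,2,-4,-3 for degrees 0…8.
Finally multiplying by (1 + t + t^2 + t^3), the product of all factors after the first has coefficients 1,2,-1,-5,-4,1,6,6,1 for degrees 0…8.
[t^8] = 3·1 − 2·6 + 3·6 + 1·1 + 2·(-4) = 2.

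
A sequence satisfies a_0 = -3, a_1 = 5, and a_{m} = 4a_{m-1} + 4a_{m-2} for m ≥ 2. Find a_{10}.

3061760

The ordinary generating function has denominator 1 - 4t - 4t^2.
Iterating the recurrence: a_0,…,a_{10} = -3, 5, 8, 52, 240, 1168, 5632, 27200, 131328, 634112, 3061760.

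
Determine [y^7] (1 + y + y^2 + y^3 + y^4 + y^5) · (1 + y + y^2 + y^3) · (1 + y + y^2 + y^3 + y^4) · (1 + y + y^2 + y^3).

(1 + y + y^2 + y^3 + y^4 + y^5) has coefficients 1,1,1,1,1,1 for degrees 0…5.
(1 + y + y^2 + y^3) has coefficients 1,1,1,1,0,0,0,0 for degrees 0…7.
Multiplying by (1 + y + y^2 + y^3 + y^4) gives running coefficients 1,2,3,4,4,3,2,1 for degrees 0…7.
Finally multiplying by (1 + y + y^2 + y^3), the product of all factors after the first has coefficients 1,3,6,10,13,14,13,10 for degrees 0…7.
[y^7] = 1·10 + 1·13 + 1·14 + 1·13 + 1·10 + 1·6 = 66.

66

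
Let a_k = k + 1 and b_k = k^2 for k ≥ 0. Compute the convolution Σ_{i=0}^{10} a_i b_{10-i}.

1210

Write out a_i and b_{10-i} for i = 0,…,10 and sum the products.
Σ = 1·100 + 2·81 + 3·64 + 4·49 + 5·36 + 6·25 + 7·16 + 8·9 + 9·4 + 10·1 + 11·0 = 1210.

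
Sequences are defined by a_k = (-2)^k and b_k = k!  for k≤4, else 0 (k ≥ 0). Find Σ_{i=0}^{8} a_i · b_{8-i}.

The convolution is the t^8 coefficient of A(t)B(t).
Σ = 1·0 − 2·0 + 4·0 − 8·0 + 16·24 − 32·6 + 64·2 − 128·1 + 256·1 = 448.

448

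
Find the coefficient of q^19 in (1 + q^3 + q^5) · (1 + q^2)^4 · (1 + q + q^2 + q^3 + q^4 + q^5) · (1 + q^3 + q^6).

23

(1 + q^3 + q^5) has coefficients 1,0,0,1,0,1 for degrees 0…5.
(1 + q^2)^4 has coefficients 1,0,4,0,6,0,4,0,1,0,0,0,0,0,0,0,0,0,0,0 for degrees 0…19.
Multiplying by (1 + q + q^2 + q^3 + q^4 + q^5) gives running coefficients 1,1,5,5,11,11,14,14,11,11,5,5,1,1,0,0,0,0,0,0 for degrees 0…19.
Finally multiplying by (1 + q^3 + q^6), the product of all factors after the first has coefficients 1,1,5,6,12,16,20,26,27,30,30,27,26,20,16,12,6,5,1,1 for degrees 0…19.
[q^19] = 1·1 + 1·6 + 1·16 = 23.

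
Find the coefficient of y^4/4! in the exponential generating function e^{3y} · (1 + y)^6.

4149

The EGF product rule gives c_4 = Σ_{k_1+k_2=4} C(4; k_1,k_2) · ∏ g_i(k_i), where e^{3y} gives (3)^k; (1+y)^6 gives the falling factorial (6)_k.
g_1(k) for k = 0…4: 1, 3, 9, 27, 81.
g_2(k) for k = 0…4: 1, 6, 30, 120, 360.
c_4 = Σ_k C(4,k)·g_1(k)·g_2(4−k) = 1·1·360 + 4·3·120 + 6·9·30 + 4·27·6 + 1·81·1 = 360 + 1440 + 1620 + 648 + 81 = 4149.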